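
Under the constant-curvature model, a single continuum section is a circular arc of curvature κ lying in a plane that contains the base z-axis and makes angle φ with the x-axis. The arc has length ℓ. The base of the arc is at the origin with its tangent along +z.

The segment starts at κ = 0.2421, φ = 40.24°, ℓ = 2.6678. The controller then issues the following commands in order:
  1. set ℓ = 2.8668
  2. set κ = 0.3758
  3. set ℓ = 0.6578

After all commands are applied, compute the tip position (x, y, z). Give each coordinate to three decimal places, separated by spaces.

initial: κ=0.2421, φ=40.24°, ℓ=2.6678
cmd 1: set ℓ=2.8668 → (κ,φ,ℓ)=(0.2421,40.24°,2.8668) → tip=(0.7294,0.6173,2.6421)
cmd 2: set κ=0.3758 → (κ,φ,ℓ)=(0.3758,40.24°,2.8668) → tip=(1.0691,0.9047,2.3435)
cmd 3: set ℓ=0.6578 → (κ,φ,ℓ)=(0.3758,40.24°,0.6578) → tip=(0.0617,0.0523,0.6511)

0.062 0.052 0.651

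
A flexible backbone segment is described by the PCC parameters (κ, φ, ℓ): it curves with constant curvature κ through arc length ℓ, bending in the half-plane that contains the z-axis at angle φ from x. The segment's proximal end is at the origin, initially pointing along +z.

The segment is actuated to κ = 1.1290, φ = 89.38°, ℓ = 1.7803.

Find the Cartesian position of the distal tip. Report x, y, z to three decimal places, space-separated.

θ = κ·ℓ = 1.1290 × 1.7803 = 2.00996 rad
ρ = (1 − cos θ)/κ = (1 − -0.42518)/1.1290 = 1.26234
z = sin θ / κ = 0.90511/1.1290 = 0.80169
x = ρ cos φ = 1.26234 × cos(89.38°) = 0.01366
y = ρ sin φ = 1.26234 × sin(89.38°) = 1.26227

0.014 1.262 0.802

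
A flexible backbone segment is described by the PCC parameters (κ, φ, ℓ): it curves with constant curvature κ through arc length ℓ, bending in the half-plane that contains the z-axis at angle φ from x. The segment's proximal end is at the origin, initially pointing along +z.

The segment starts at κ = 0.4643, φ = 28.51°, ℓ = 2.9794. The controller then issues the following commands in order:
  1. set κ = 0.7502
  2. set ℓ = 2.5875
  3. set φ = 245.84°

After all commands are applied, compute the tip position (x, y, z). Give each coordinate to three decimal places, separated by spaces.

-0.743 -1.656 1.243

initial: κ=0.4643, φ=28.51°, ℓ=2.9794
cmd 1: set κ=0.7502 → (κ,φ,ℓ)=(0.7502,28.51°,2.9794) → tip=(1.8935,1.0285,1.0495)
cmd 2: set ℓ=2.5875 → (κ,φ,ℓ)=(0.7502,28.51°,2.5875) → tip=(1.5953,0.8665,1.2426)
cmd 3: set φ=245.84° → (κ,φ,ℓ)=(0.7502,245.84°,2.5875) → tip=(-0.7430,-1.6564,1.2426)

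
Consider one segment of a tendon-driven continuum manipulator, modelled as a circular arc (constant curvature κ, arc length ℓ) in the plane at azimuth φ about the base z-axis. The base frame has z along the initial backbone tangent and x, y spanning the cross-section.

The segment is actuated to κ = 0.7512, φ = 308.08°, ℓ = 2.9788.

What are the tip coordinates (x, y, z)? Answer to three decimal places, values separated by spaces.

θ = κ·ℓ = 0.7512 × 2.9788 = 2.23767 rad
ρ = (1 − cos θ)/κ = (1 − -0.61854)/0.7512 = 2.15460
z = sin θ / κ = 0.78576/0.7512 = 1.04600
x = ρ cos φ = 2.15460 × cos(308.08°) = 1.32887
y = ρ sin φ = 2.15460 × sin(308.08°) = -1.69599

1.329 -1.696 1.046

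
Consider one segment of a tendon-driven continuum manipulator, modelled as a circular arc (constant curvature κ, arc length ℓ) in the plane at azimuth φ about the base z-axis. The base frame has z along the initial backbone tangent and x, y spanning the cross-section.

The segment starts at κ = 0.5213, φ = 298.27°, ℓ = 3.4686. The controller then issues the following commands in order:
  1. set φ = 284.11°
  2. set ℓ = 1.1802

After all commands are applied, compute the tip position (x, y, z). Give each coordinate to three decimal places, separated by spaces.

0.086 -0.341 1.107

initial: κ=0.5213, φ=298.27°, ℓ=3.4686
cmd 1: set φ=284.11° → (κ,φ,ℓ)=(0.5213,284.11°,3.4686) → tip=(0.5776,-2.2979,1.8645)
cmd 2: set ℓ=1.1802 → (κ,φ,ℓ)=(0.5213,284.11°,1.1802) → tip=(0.0857,-0.3411,1.1071)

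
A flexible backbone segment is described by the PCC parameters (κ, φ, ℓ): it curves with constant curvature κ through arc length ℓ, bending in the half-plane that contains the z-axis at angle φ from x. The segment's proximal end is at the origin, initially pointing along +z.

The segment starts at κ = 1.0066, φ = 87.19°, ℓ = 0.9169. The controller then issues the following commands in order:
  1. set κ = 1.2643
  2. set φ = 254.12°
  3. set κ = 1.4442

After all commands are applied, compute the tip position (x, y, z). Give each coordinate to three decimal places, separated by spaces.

-0.143 -0.503 0.671

initial: κ=1.0066, φ=87.19°, ℓ=0.9169
cmd 1: set κ=1.2643 → (κ,φ,ℓ)=(1.2643,87.19°,0.9169) → tip=(0.0233,0.4740,0.7249)
cmd 2: set φ=254.12° → (κ,φ,ℓ)=(1.2643,254.12°,0.9169) → tip=(-0.1298,-0.4564,0.7249)
cmd 3: set κ=1.4442 → (κ,φ,ℓ)=(1.4442,254.12°,0.9169) → tip=(-0.1432,-0.5034,0.6715)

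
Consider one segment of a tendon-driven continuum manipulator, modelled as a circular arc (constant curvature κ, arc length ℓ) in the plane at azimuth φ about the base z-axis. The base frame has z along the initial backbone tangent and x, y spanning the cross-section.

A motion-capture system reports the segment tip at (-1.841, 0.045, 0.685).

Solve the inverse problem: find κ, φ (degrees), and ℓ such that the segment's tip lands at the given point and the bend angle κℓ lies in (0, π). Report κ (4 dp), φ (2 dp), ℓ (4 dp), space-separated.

ρ = √(x²+y²) = √(-1.841² + 0.045²) = 1.84155
φ = atan2(y, x) mod 360° = atan2(0.045, -1.841) = 178.5998°
|p|² = ρ² + z² = 1.84155² + 0.685² = 3.86053
κ = 2ρ / |p|² = 2×1.84155 / 3.86053 = 0.95404
θ = 2·atan2(ρ, z) = 2·atan2(1.84155, 0.685) = 2.42937 rad
ℓ = θ/κ = 2.42937/0.95404 = 2.54640

0.9540 178.60 2.5464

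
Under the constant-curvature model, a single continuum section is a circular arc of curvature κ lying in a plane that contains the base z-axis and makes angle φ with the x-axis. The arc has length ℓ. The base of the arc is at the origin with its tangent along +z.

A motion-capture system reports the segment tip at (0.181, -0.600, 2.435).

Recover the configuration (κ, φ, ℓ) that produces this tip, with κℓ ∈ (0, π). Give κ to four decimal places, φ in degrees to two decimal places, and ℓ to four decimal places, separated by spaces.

ρ = √(x²+y²) = √(0.181² + -0.600²) = 0.62671
φ = atan2(y, x) mod 360° = atan2(-0.600, 0.181) = 286.7868°
|p|² = ρ² + z² = 0.62671² + 2.435² = 6.32199
κ = 2ρ / |p|² = 2×0.62671 / 6.32199 = 0.19826
θ = 2·atan2(ρ, z) = 2·atan2(0.62671, 2.435) = 0.50381 rad
ℓ = θ/κ = 0.50381/0.19826 = 2.54115

0.1983 286.79 2.5411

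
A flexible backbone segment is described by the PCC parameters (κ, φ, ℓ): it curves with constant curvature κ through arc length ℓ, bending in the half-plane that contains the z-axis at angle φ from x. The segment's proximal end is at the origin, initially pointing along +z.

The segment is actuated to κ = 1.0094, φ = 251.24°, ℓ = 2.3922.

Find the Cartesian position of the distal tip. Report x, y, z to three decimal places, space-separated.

-0.557 -1.639 0.658

θ = κ·ℓ = 1.0094 × 2.3922 = 2.41469 rad
ρ = (1 − cos θ)/κ = (1 − -0.74723)/1.0094 = 1.73096
z = sin θ / κ = 0.66456/1.0094 = 0.65837
x = ρ cos φ = 1.73096 × cos(251.24°) = -0.55669
y = ρ sin φ = 1.73096 × sin(251.24°) = -1.63900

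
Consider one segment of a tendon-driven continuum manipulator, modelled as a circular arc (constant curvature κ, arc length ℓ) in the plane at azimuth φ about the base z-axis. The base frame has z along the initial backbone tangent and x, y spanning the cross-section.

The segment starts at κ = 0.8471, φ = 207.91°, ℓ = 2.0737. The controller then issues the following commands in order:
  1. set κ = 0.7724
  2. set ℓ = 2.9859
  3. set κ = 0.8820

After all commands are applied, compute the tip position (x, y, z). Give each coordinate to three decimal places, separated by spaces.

initial: κ=0.8471, φ=207.91°, ℓ=2.0737
cmd 1: set κ=0.7724 → (κ,φ,ℓ)=(0.7724,207.91°,2.0737) → tip=(-1.1795,-0.6248,1.2940)
cmd 2: set ℓ=2.9859 → (κ,φ,ℓ)=(0.7724,207.91°,2.9859) → tip=(-1.9117,-1.0126,0.9600)
cmd 3: set κ=0.8820 → (κ,φ,ℓ)=(0.8820,207.91°,2.9859) → tip=(-1.8773,-0.9944,0.5515)

-1.877 -0.994 0.552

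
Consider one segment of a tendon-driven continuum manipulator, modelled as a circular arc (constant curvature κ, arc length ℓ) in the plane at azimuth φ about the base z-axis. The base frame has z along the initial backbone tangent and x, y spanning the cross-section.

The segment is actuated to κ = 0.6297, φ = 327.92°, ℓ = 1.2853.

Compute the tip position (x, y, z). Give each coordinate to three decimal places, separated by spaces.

0.417 -0.261 1.150

θ = κ·ℓ = 0.6297 × 1.2853 = 0.80935 rad
ρ = (1 − cos θ)/κ = (1 − 0.68997)/0.6297 = 0.49235
z = sin θ / κ = 0.72384/0.6297 = 1.14950
x = ρ cos φ = 0.49235 × cos(327.92°) = 0.41717
y = ρ sin φ = 0.49235 × sin(327.92°) = -0.26149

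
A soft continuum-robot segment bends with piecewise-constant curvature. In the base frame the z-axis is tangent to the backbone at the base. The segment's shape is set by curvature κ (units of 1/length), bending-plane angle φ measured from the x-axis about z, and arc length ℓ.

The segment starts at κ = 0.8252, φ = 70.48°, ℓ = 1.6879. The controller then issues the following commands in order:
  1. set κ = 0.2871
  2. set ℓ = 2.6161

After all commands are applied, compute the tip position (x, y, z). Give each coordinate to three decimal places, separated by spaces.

initial: κ=0.8252, φ=70.48°, ℓ=1.6879
cmd 1: set κ=0.2871 → (κ,φ,ℓ)=(0.2871,70.48°,1.6879) → tip=(0.1340,0.3780,1.6226)
cmd 2: set ℓ=2.6161 → (κ,φ,ℓ)=(0.2871,70.48°,2.6161) → tip=(0.3131,0.8833,2.3770)

0.313 0.883 2.377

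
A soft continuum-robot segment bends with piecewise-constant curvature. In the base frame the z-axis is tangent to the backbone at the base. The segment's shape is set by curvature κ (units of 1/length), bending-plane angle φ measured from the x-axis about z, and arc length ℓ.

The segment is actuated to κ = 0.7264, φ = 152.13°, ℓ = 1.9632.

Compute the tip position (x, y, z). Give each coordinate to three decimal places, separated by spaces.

θ = κ·ℓ = 0.7264 × 1.9632 = 1.42607 rad
ρ = (1 − cos θ)/κ = (1 − 0.14422)/0.7264 = 1.17811
z = sin θ / κ = 0.98955/0.7264 = 1.36226
x = ρ cos φ = 1.17811 × cos(152.13°) = -1.04146
y = ρ sin φ = 1.17811 × sin(152.13°) = 0.55073

-1.041 0.551 1.362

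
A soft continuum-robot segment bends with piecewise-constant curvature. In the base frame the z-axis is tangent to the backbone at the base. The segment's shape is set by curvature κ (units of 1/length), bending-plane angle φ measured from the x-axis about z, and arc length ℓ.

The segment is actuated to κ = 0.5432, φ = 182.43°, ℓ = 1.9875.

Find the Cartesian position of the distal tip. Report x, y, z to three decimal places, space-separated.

-0.972 -0.041 1.623

θ = κ·ℓ = 0.5432 × 1.9875 = 1.07961 rad
ρ = (1 − cos θ)/κ = (1 − 0.47167)/0.5432 = 0.97262
z = sin θ / κ = 0.88177/0.5432 = 1.62330
x = ρ cos φ = 0.97262 × cos(182.43°) = -0.97175
y = ρ sin φ = 0.97262 × sin(182.43°) = -0.04124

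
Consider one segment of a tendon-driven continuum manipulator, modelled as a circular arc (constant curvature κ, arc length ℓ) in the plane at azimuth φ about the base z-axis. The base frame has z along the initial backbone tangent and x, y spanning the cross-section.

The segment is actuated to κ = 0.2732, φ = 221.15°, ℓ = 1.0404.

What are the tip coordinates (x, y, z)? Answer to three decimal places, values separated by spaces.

-0.111 -0.097 1.026

θ = κ·ℓ = 0.2732 × 1.0404 = 0.28424 rad
ρ = (1 − cos θ)/κ = (1 − 0.95988)/0.2732 = 0.14687
z = sin θ / κ = 0.28043/0.2732 = 1.02645
x = ρ cos φ = 0.14687 × cos(221.15°) = -0.11059
y = ρ sin φ = 0.14687 × sin(221.15°) = -0.09664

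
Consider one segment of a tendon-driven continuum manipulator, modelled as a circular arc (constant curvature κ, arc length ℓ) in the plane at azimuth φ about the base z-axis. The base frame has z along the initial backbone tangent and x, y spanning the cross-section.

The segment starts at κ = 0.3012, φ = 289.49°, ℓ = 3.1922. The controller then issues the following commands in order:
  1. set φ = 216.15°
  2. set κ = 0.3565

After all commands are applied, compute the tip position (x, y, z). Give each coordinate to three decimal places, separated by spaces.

-1.315 -0.961 2.546

initial: κ=0.3012, φ=289.49°, ℓ=3.1922
cmd 1: set φ=216.15° → (κ,φ,ℓ)=(0.3012,216.15°,3.1922) → tip=(-1.1466,-0.8377,2.7226)
cmd 2: set κ=0.3565 → (κ,φ,ℓ)=(0.3565,216.15°,3.1922) → tip=(-1.3151,-0.9607,2.5464)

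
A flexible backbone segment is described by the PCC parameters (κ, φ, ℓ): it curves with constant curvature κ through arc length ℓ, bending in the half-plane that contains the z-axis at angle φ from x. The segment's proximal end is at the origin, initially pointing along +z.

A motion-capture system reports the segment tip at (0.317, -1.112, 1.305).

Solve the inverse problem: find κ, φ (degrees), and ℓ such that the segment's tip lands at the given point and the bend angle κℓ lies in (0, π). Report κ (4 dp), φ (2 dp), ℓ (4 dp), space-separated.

ρ = √(x²+y²) = √(0.317² + -1.112²) = 1.15630
φ = atan2(y, x) mod 360° = atan2(-1.112, 0.317) = 285.9114°
|p|² = ρ² + z² = 1.15630² + 1.305² = 3.04006
κ = 2ρ / |p|² = 2×1.15630 / 3.04006 = 0.76071
θ = 2·atan2(ρ, z) = 2·atan2(1.15630, 1.305) = 1.45011 rad
ℓ = θ/κ = 1.45011/0.76071 = 1.90626

0.7607 285.91 1.9063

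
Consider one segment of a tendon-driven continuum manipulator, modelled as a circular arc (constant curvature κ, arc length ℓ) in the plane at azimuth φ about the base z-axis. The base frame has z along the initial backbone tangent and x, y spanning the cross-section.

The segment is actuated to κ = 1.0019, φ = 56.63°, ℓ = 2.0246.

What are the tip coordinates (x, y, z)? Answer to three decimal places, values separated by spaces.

θ = κ·ℓ = 1.0019 × 2.0246 = 2.02845 rad
ρ = (1 − cos θ)/κ = (1 − -0.44184)/1.0019 = 1.43911
z = sin θ / κ = 0.89709/1.0019 = 0.89539
x = ρ cos φ = 1.43911 × cos(56.63°) = 0.79157
y = ρ sin φ = 1.43911 × sin(56.63°) = 1.20185

0.792 1.202 0.895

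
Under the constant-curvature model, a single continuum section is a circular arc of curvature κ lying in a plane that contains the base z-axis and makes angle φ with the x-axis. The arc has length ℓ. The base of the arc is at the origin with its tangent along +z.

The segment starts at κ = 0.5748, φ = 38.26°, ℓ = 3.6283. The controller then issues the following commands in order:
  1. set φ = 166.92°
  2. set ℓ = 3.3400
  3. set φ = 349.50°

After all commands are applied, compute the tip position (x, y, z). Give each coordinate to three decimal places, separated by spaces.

2.296 -0.425 1.635

initial: κ=0.5748, φ=38.26°, ℓ=3.6283
cmd 1: set φ=166.92° → (κ,φ,ℓ)=(0.5748,166.92°,3.6283) → tip=(-2.5289,0.5876,1.5143)
cmd 2: set ℓ=3.3400 → (κ,φ,ℓ)=(0.5748,166.92°,3.3400) → tip=(-2.2741,0.5284,1.6348)
cmd 3: set φ=349.50° → (κ,φ,ℓ)=(0.5748,349.50°,3.3400) → tip=(2.2956,-0.4255,1.6348)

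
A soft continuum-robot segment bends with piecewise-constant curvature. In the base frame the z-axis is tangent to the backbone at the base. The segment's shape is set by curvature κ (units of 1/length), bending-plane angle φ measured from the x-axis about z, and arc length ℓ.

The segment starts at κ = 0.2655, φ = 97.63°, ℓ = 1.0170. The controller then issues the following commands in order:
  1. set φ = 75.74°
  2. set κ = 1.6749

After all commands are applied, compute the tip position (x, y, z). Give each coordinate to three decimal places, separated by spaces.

initial: κ=0.2655, φ=97.63°, ℓ=1.0170
cmd 1: set φ=75.74° → (κ,φ,ℓ)=(0.2655,75.74°,1.0170) → tip=(0.0336,0.1323,1.0047)
cmd 2: set κ=1.6749 → (κ,φ,ℓ)=(1.6749,75.74°,1.0170) → tip=(0.1665,0.6551,0.5918)

0.167 0.655 0.592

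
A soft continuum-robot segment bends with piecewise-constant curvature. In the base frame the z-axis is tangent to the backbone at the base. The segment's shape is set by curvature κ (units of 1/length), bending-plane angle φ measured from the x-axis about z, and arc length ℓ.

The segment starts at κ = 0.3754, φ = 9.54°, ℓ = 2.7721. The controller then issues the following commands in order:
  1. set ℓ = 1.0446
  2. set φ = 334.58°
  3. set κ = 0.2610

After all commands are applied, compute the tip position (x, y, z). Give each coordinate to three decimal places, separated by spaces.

0.128 -0.061 1.032

initial: κ=0.3754, φ=9.54°, ℓ=2.7721
cmd 1: set ℓ=1.0446 → (κ,φ,ℓ)=(0.3754,9.54°,1.0446) → tip=(0.1994,0.0335,1.0180)
cmd 2: set φ=334.58° → (κ,φ,ℓ)=(0.3754,334.58°,1.0446) → tip=(0.1826,-0.0868,1.0180)
cmd 3: set κ=0.2610 → (κ,φ,ℓ)=(0.2610,334.58°,1.0446) → tip=(0.1278,-0.0607,1.0317)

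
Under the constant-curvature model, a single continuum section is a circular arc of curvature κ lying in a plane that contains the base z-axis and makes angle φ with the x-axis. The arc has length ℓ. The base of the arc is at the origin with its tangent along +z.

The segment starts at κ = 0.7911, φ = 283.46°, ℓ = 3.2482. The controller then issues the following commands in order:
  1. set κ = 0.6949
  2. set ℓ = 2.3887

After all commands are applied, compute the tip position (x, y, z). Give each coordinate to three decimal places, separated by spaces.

0.365 -1.524 1.433

initial: κ=0.7911, φ=283.46°, ℓ=3.2482
cmd 1: set κ=0.6949 → (κ,φ,ℓ)=(0.6949,283.46°,3.2482) → tip=(0.5472,-2.2865,1.1132)
cmd 2: set ℓ=2.3887 → (κ,φ,ℓ)=(0.6949,283.46°,2.3887) → tip=(0.3648,-1.5241,1.4333)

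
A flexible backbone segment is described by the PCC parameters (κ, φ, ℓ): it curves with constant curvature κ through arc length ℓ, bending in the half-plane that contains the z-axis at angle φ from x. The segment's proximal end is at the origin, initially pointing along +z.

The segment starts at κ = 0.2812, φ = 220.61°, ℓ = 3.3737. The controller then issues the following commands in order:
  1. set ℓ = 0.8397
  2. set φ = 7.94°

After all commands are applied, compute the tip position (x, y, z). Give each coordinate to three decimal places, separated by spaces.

initial: κ=0.2812, φ=220.61°, ℓ=3.3737
cmd 1: set ℓ=0.8397 → (κ,φ,ℓ)=(0.2812,220.61°,0.8397) → tip=(-0.0749,-0.0642,0.8319)
cmd 2: set φ=7.94° → (κ,φ,ℓ)=(0.2812,7.94°,0.8397) → tip=(0.0977,0.0136,0.8319)

0.098 0.014 0.832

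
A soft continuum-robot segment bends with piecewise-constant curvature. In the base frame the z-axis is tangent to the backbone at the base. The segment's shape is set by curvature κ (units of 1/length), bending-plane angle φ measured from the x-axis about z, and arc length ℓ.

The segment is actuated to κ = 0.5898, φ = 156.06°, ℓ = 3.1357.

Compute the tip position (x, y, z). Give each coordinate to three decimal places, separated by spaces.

θ = κ·ℓ = 0.5898 × 3.1357 = 1.84944 rad
ρ = (1 − cos θ)/κ = (1 − -0.27505)/0.5898 = 2.16183
z = sin θ / κ = 0.96143/0.5898 = 1.63010
x = ρ cos φ = 2.16183 × cos(156.06°) = -1.97585
y = ρ sin φ = 2.16183 × sin(156.06°) = 0.87723

-1.976 0.877 1.630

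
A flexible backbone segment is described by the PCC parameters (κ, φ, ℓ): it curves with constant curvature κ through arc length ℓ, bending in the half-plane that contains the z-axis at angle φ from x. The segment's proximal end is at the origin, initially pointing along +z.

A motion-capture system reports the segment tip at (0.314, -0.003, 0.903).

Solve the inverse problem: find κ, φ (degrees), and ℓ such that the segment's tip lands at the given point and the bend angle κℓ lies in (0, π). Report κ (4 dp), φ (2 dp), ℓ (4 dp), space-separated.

0.6871 359.45 0.9741

ρ = √(x²+y²) = √(0.314² + -0.003²) = 0.31401
φ = atan2(y, x) mod 360° = atan2(-0.003, 0.314) = 359.4526°
|p|² = ρ² + z² = 0.31401² + 0.903² = 0.91401
κ = 2ρ / |p|² = 2×0.31401 / 0.91401 = 0.68711
θ = 2·atan2(ρ, z) = 2·atan2(0.31401, 0.903) = 0.66933 rad
ℓ = θ/κ = 0.66933/0.68711 = 0.97412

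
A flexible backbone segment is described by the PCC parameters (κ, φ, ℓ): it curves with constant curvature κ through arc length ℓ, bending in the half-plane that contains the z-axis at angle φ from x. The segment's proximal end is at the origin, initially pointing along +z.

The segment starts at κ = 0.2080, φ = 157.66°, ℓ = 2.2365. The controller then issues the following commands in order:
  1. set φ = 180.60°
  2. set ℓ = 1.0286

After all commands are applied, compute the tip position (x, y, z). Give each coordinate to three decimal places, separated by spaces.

-0.110 -0.001 1.021

initial: κ=0.2080, φ=157.66°, ℓ=2.2365
cmd 1: set φ=180.60° → (κ,φ,ℓ)=(0.2080,180.60°,2.2365) → tip=(-0.5109,-0.0053,2.1567)
cmd 2: set ℓ=1.0286 → (κ,φ,ℓ)=(0.2080,180.60°,1.0286) → tip=(-0.1096,-0.0011,1.0208)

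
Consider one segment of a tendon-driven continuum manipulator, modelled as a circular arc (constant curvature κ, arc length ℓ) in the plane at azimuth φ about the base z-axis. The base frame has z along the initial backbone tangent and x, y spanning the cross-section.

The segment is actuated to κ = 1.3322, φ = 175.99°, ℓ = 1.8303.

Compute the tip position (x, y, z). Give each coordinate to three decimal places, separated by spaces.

-1.320 0.093 0.485

θ = κ·ℓ = 1.3322 × 1.8303 = 2.43833 rad
ρ = (1 − cos θ)/κ = (1 − -0.76273)/1.3322 = 1.32317
z = sin θ / κ = 0.64671/1.3322 = 0.48545
x = ρ cos φ = 1.32317 × cos(175.99°) = -1.31994
y = ρ sin φ = 1.32317 × sin(175.99°) = 0.09253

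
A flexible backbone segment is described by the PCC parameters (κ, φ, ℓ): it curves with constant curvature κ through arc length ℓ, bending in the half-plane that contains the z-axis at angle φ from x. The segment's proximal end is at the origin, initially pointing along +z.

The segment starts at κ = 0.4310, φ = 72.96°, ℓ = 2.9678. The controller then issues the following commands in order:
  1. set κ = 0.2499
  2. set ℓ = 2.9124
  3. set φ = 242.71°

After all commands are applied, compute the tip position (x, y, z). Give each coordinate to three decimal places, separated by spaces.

-0.465 -0.901 2.662

initial: κ=0.4310, φ=72.96°, ℓ=2.9678
cmd 1: set κ=0.2499 → (κ,φ,ℓ)=(0.2499,72.96°,2.9678) → tip=(0.3080,1.0049,2.7031)
cmd 2: set ℓ=2.9124 → (κ,φ,ℓ)=(0.2499,72.96°,2.9124) → tip=(0.2971,0.9694,2.6620)
cmd 3: set φ=242.71° → (κ,φ,ℓ)=(0.2499,242.71°,2.9124) → tip=(-0.4649,-0.9010,2.6620)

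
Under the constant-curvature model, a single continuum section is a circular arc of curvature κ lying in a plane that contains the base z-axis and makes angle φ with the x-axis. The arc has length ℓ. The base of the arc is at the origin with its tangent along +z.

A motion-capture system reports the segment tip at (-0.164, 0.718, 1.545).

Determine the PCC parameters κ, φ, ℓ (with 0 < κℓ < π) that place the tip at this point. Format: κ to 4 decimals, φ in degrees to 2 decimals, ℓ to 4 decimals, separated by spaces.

ρ = √(x²+y²) = √(-0.164² + 0.718²) = 0.73649
φ = atan2(y, x) mod 360° = atan2(0.718, -0.164) = 102.8663°
|p|² = ρ² + z² = 0.73649² + 1.545² = 2.92944
κ = 2ρ / |p|² = 2×0.73649 / 2.92944 = 0.50282
θ = 2·atan2(ρ, z) = 2·atan2(0.73649, 1.545) = 0.88966 rad
ℓ = θ/κ = 0.88966/0.50282 = 1.76934

0.5028 102.87 1.7693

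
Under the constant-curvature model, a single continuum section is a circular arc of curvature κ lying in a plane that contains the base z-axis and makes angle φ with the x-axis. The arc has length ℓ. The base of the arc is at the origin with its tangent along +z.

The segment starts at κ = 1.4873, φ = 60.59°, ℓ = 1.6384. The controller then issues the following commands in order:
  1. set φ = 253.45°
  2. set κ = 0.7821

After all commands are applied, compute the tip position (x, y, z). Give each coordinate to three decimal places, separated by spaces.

initial: κ=1.4873, φ=60.59°, ℓ=1.6384
cmd 1: set φ=253.45° → (κ,φ,ℓ)=(1.4873,253.45°,1.6384) → tip=(-0.3374,-1.1354,0.4356)
cmd 2: set κ=0.7821 → (κ,φ,ℓ)=(0.7821,253.45°,1.6384) → tip=(-0.2603,-0.8759,1.2254)

-0.260 -0.876 1.225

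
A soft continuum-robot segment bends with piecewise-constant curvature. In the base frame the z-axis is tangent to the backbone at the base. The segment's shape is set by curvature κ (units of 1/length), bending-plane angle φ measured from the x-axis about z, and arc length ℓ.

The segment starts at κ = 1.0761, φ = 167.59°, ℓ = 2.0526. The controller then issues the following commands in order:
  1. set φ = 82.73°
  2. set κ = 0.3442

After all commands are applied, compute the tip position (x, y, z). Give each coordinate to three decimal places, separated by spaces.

initial: κ=1.0761, φ=167.59°, ℓ=2.0526
cmd 1: set φ=82.73° → (κ,φ,ℓ)=(1.0761,82.73°,2.0526) → tip=(0.1876,1.4708,0.7465)
cmd 2: set κ=0.3442 → (κ,φ,ℓ)=(0.3442,82.73°,2.0526) → tip=(0.0880,0.6898,1.8861)

0.088 0.690 1.886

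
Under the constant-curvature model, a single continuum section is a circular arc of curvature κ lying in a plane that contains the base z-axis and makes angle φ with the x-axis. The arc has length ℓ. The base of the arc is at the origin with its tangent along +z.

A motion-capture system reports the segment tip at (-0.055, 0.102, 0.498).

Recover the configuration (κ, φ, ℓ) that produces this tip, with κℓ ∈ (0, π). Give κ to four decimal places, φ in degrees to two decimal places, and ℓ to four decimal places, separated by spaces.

ρ = √(x²+y²) = √(-0.055² + 0.102²) = 0.11588
φ = atan2(y, x) mod 360° = atan2(0.102, -0.055) = 118.3342°
|p|² = ρ² + z² = 0.11588² + 0.498² = 0.26143
κ = 2ρ / |p|² = 2×0.11588 / 0.26143 = 0.88653
θ = 2·atan2(ρ, z) = 2·atan2(0.11588, 0.498) = 0.45726 rad
ℓ = θ/κ = 0.45726/0.88653 = 0.51579

0.8865 118.33 0.5158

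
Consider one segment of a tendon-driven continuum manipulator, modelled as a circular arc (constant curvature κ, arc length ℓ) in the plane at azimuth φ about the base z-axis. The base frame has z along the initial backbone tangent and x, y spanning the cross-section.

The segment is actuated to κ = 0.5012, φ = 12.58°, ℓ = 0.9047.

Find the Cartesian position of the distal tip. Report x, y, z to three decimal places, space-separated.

θ = κ·ℓ = 0.5012 × 0.9047 = 0.45344 rad
ρ = (1 − cos θ)/κ = (1 − 0.89895)/0.5012 = 0.20162
z = sin θ / κ = 0.43806/0.5012 = 0.87402
x = ρ cos φ = 0.20162 × cos(12.58°) = 0.19678
y = ρ sin φ = 0.20162 × sin(12.58°) = 0.04391

0.197 0.044 0.874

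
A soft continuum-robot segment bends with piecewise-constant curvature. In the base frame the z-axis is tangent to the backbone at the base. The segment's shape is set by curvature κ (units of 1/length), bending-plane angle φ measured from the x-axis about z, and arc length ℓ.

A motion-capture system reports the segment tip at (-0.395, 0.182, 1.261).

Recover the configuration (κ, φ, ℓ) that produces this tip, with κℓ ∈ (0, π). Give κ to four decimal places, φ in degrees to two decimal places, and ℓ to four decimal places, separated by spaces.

0.4889 155.26 1.3587

ρ = √(x²+y²) = √(-0.395² + 0.182²) = 0.43491
φ = atan2(y, x) mod 360° = atan2(0.182, -0.395) = 155.2617°
|p|² = ρ² + z² = 0.43491² + 1.261² = 1.77927
κ = 2ρ / |p|² = 2×0.43491 / 1.77927 = 0.48887
θ = 2·atan2(ρ, z) = 2·atan2(0.43491, 1.261) = 0.66424 rad
ℓ = θ/κ = 0.66424/0.48887 = 1.35873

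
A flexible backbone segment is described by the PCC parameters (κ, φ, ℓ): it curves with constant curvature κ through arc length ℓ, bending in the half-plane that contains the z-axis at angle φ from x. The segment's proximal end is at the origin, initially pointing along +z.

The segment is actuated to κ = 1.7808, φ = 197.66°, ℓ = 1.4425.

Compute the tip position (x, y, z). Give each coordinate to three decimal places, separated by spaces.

θ = κ·ℓ = 1.7808 × 1.4425 = 2.56880 rad
ρ = (1 − cos θ)/κ = (1 − -0.84039)/1.7808 = 1.03346
z = sin θ / κ = 0.54198/1.7808 = 0.30435
x = ρ cos φ = 1.03346 × cos(197.66°) = -0.98476
y = ρ sin φ = 1.03346 × sin(197.66°) = -0.31352

-0.985 -0.314 0.304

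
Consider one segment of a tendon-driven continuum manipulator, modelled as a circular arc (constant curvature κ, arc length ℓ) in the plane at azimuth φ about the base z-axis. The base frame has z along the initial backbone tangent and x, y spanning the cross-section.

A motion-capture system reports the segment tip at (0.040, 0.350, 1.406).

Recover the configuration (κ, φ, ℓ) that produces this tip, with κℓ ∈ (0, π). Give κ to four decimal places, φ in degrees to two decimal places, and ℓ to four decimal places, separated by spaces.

ρ = √(x²+y²) = √(0.040² + 0.350²) = 0.35228
φ = atan2(y, x) mod 360° = atan2(0.350, 0.040) = 83.4802°
|p|² = ρ² + z² = 0.35228² + 1.406² = 2.10094
κ = 2ρ / |p|² = 2×0.35228 / 2.10094 = 0.33535
θ = 2·atan2(ρ, z) = 2·atan2(0.35228, 1.406) = 0.49100 rad
ℓ = θ/κ = 0.49100/0.33535 = 1.46412

0.3354 83.48 1.4641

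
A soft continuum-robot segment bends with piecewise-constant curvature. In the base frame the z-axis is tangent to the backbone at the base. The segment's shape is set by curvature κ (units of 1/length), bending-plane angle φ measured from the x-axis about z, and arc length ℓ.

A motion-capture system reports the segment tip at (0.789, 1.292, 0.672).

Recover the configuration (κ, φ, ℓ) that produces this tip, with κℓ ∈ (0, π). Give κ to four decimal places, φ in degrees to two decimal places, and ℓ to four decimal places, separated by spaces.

ρ = √(x²+y²) = √(0.789² + 1.292²) = 1.51386
φ = atan2(y, x) mod 360° = atan2(1.292, 0.789) = 58.5884°
|p|² = ρ² + z² = 1.51386² + 0.672² = 2.74337
κ = 2ρ / |p|² = 2×1.51386 / 2.74337 = 1.10365
θ = 2·atan2(ρ, z) = 2·atan2(1.51386, 0.672) = 2.30606 rad
ℓ = θ/κ = 2.30606/1.10365 = 2.08948

1.1037 58.59 2.0895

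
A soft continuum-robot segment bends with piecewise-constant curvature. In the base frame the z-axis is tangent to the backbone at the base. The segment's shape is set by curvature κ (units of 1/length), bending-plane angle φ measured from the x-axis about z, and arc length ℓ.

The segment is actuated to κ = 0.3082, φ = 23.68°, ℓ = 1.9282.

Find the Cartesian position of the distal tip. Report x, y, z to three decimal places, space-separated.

0.509 0.223 1.817

θ = κ·ℓ = 0.3082 × 1.9282 = 0.59427 rad
ρ = (1 − cos θ)/κ = (1 − 0.82856)/0.3082 = 0.55627
z = sin θ / κ = 0.55991/0.3082 = 1.81669
x = ρ cos φ = 0.55627 × cos(23.68°) = 0.50944
y = ρ sin φ = 0.55627 × sin(23.68°) = 0.22341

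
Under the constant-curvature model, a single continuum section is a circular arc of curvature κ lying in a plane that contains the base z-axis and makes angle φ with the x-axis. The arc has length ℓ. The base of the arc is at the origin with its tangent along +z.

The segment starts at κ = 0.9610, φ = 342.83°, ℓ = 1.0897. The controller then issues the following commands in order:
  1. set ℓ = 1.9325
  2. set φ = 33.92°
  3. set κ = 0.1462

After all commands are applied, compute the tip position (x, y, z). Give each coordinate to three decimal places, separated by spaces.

0.225 0.151 1.907

initial: κ=0.9610, φ=342.83°, ℓ=1.0897
cmd 1: set ℓ=1.9325 → (κ,φ,ℓ)=(0.9610,342.83°,1.9325) → tip=(1.2750,-0.3940,0.9982)
cmd 2: set φ=33.92° → (κ,φ,ℓ)=(0.9610,33.92°,1.9325) → tip=(1.1074,0.7447,0.9982)
cmd 3: set κ=0.1462 → (κ,φ,ℓ)=(0.1462,33.92°,1.9325) → tip=(0.2250,0.1513,1.9069)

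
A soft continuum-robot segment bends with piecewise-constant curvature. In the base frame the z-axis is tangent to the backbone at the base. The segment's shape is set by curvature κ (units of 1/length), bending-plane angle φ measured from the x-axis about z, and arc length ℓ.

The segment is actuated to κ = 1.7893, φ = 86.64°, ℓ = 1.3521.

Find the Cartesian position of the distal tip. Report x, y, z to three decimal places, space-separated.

θ = κ·ℓ = 1.7893 × 1.3521 = 2.41931 rad
ρ = (1 − cos θ)/κ = (1 − -0.75030)/1.7893 = 0.97820
z = sin θ / κ = 0.66110/1.7893 = 0.36947
x = ρ cos φ = 0.97820 × cos(86.64°) = 0.05733
y = ρ sin φ = 0.97820 × sin(86.64°) = 0.97652

0.057 0.977 0.369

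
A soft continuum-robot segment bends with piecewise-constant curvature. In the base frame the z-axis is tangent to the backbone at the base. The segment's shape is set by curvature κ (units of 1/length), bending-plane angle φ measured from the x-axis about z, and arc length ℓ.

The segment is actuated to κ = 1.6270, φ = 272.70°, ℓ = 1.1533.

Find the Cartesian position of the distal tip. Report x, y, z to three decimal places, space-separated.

0.038 -0.799 0.586

θ = κ·ℓ = 1.6270 × 1.1533 = 1.87642 rad
ρ = (1 − cos θ)/κ = (1 − -0.30089)/1.6270 = 0.79956
z = sin θ / κ = 0.95366/1.6270 = 0.58615
x = ρ cos φ = 0.79956 × cos(272.70°) = 0.03766
y = ρ sin φ = 0.79956 × sin(272.70°) = -0.79867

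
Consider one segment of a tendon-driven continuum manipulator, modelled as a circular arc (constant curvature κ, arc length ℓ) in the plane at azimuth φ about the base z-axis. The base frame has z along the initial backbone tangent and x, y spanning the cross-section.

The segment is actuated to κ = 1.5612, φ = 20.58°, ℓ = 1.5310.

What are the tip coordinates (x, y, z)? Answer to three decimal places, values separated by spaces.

1.038 0.390 0.437

θ = κ·ℓ = 1.5612 × 1.5310 = 2.39020 rad
ρ = (1 − cos θ)/κ = (1 − -0.73074)/1.5612 = 1.10859
z = sin θ / κ = 0.68266/1.5612 = 0.43727
x = ρ cos φ = 1.10859 × cos(20.58°) = 1.03785
y = ρ sin φ = 1.10859 × sin(20.58°) = 0.38969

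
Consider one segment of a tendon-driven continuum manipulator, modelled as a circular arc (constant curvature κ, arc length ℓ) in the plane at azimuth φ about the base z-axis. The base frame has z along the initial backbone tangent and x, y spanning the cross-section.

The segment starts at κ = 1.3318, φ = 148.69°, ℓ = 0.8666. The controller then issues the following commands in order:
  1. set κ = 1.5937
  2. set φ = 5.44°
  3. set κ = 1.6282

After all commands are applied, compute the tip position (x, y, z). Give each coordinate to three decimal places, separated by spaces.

0.514 0.049 0.606

initial: κ=1.3318, φ=148.69°, ℓ=0.8666
cmd 1: set κ=1.5937 → (κ,φ,ℓ)=(1.5937,148.69°,0.8666) → tip=(-0.4350,0.2646,0.6162)
cmd 2: set φ=5.44° → (κ,φ,ℓ)=(1.5937,5.44°,0.8666) → tip=(0.5069,0.0483,0.6162)
cmd 3: set κ=1.6282 → (κ,φ,ℓ)=(1.6282,5.44°,0.8666) → tip=(0.5141,0.0490,0.6064)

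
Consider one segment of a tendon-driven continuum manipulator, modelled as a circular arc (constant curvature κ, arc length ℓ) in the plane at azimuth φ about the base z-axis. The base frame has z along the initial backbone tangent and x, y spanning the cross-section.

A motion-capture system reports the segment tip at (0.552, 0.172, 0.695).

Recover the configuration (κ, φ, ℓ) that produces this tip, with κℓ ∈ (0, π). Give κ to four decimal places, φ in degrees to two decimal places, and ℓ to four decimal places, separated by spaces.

1.4148 17.31 0.9809

ρ = √(x²+y²) = √(0.552² + 0.172²) = 0.57818
φ = atan2(y, x) mod 360° = atan2(0.172, 0.552) = 17.3067°
|p|² = ρ² + z² = 0.57818² + 0.695² = 0.81731
κ = 2ρ / |p|² = 2×0.57818 / 0.81731 = 1.41482
θ = 2·atan2(ρ, z) = 2·atan2(0.57818, 0.695) = 1.38779 rad
ℓ = θ/κ = 1.38779/1.41482 = 0.98090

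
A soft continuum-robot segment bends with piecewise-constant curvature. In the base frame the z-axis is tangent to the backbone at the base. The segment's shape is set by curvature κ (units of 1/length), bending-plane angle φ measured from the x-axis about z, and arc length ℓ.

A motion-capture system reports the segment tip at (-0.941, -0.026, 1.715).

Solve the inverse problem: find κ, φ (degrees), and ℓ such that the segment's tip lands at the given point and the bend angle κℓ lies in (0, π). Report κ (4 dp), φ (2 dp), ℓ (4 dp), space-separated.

0.4919 181.58 2.0410

ρ = √(x²+y²) = √(-0.941² + -0.026²) = 0.94136
φ = atan2(y, x) mod 360° = atan2(-0.026, -0.941) = 181.5827°
|p|² = ρ² + z² = 0.94136² + 1.715² = 3.82738
κ = 2ρ / |p|² = 2×0.94136 / 3.82738 = 0.49191
θ = 2·atan2(ρ, z) = 2·atan2(0.94136, 1.715) = 1.00399 rad
ℓ = θ/κ = 1.00399/0.49191 = 2.04102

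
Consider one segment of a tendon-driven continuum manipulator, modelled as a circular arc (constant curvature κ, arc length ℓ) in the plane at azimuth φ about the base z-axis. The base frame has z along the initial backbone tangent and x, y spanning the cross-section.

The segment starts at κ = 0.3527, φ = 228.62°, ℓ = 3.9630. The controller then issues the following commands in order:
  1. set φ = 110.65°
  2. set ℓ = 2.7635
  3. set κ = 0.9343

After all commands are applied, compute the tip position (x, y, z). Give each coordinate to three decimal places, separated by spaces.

initial: κ=0.3527, φ=228.62°, ℓ=3.9630
cmd 1: set φ=110.65° → (κ,φ,ℓ)=(0.3527,110.65°,3.9630) → tip=(-0.8277,2.1963,2.7929)
cmd 2: set ℓ=2.7635 → (κ,φ,ℓ)=(0.3527,110.65°,2.7635) → tip=(-0.4385,1.1636,2.3463)
cmd 3: set κ=0.9343 → (κ,φ,ℓ)=(0.9343,110.65°,2.7635) → tip=(-0.6973,1.8503,0.5682)

-0.697 1.850 0.568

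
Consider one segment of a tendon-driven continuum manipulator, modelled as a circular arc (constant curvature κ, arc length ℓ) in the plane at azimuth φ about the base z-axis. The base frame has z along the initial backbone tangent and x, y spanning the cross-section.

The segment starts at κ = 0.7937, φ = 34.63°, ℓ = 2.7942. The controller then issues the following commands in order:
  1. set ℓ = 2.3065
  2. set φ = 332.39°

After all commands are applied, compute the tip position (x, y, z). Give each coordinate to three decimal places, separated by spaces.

initial: κ=0.7937, φ=34.63°, ℓ=2.7942
cmd 1: set ℓ=2.3065 → (κ,φ,ℓ)=(0.7937,34.63°,2.3065) → tip=(1.3031,0.9000,1.2176)
cmd 2: set φ=332.39° → (κ,φ,ℓ)=(0.7937,332.39°,2.3065) → tip=(1.4033,-0.7340,1.2176)

1.403 -0.734 1.218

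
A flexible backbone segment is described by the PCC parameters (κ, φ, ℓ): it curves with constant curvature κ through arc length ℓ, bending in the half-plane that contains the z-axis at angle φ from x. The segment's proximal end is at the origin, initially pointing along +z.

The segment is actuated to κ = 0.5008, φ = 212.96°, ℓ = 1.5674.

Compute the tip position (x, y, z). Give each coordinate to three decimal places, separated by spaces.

-0.490 -0.318 1.411

θ = κ·ℓ = 0.5008 × 1.5674 = 0.78495 rad
ρ = (1 − cos θ)/κ = (1 − 0.70742)/0.5008 = 0.58422
z = sin θ / κ = 0.70679/0.5008 = 1.41133
x = ρ cos φ = 0.58422 × cos(212.96°) = -0.49019
y = ρ sin φ = 0.58422 × sin(212.96°) = -0.31785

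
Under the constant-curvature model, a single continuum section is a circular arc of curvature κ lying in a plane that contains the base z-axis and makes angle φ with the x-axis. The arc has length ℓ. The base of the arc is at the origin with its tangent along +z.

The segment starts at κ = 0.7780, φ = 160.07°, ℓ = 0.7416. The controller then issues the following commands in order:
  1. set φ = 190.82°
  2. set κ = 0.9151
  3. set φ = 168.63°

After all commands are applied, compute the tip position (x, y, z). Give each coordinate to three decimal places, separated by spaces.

initial: κ=0.7780, φ=160.07°, ℓ=0.7416
cmd 1: set φ=190.82° → (κ,φ,ℓ)=(0.7780,190.82°,0.7416) → tip=(-0.2044,-0.0391,0.7011)
cmd 2: set κ=0.9151 → (κ,φ,ℓ)=(0.9151,190.82°,0.7416) → tip=(-0.2378,-0.0455,0.6860)
cmd 3: set φ=168.63° → (κ,φ,ℓ)=(0.9151,168.63°,0.7416) → tip=(-0.2374,0.0477,0.6860)

-0.237 0.048 0.686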